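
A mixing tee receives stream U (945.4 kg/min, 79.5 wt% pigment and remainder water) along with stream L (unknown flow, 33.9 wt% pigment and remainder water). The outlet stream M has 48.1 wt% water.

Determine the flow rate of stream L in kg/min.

1450 kg/min

Let L be the unknown flow. Total out = 945.4 + L.
water balance: 193.81 + 0.661·L = 0.481·(945.4 + L)
(0.661 − 0.481)·L = 0.481×945.4 − 193.81 = 260.93
L = 260.93 / 0.180 = 1449.6 kg/min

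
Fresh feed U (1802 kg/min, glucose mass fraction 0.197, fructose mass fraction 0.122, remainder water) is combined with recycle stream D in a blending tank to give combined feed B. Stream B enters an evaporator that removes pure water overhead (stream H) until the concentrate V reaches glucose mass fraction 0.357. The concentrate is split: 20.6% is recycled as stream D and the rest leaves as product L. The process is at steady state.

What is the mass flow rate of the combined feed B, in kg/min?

Overall glucose balance (none leaves overhead): glucose in fresh feed = glucose in product, i.e. 1802×0.197 = (1−0.206)·V·0.357.
V = 354.99/(0.357×0.794) = 1252.4 kg/min.
Recycle D = 0.206×1252.4 = 257.99 kg/min.
Combined feed B = 1802 + 257.99 = 2060 kg/min.

2060 kg/min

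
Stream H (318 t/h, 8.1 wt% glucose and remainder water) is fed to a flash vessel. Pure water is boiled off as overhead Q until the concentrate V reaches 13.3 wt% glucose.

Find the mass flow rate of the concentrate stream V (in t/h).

193.7 t/h

glucose is conserved: 318×0.081 = 25.758 t/h all reports to the concentrate.
Concentrate = 25.758/(target fraction) = 193.67 t/h.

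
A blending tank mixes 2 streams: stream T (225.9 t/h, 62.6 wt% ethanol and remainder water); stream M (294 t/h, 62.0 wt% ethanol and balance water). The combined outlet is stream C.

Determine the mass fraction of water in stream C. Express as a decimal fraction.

0.3774

Total flow out = 225.9 + 294 = 519.9 t/h.
water in = 225.9×0.374 + 294×0.380 = 196.21 t/h.
water mass fraction in C = 196.21/519.9 = 0.3774.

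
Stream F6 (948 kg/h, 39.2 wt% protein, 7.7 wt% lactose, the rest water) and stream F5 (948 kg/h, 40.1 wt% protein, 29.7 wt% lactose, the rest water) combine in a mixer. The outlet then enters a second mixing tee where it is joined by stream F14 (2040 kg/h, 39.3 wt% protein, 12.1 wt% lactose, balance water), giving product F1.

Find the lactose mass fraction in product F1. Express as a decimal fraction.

Overall, product flow = 3936 kg/h.
lactose in = 948×0.077 + 948×0.297 + 2040×0.121 = 601.39 kg/h.
lactose fraction in F1 = 0.153.

0.153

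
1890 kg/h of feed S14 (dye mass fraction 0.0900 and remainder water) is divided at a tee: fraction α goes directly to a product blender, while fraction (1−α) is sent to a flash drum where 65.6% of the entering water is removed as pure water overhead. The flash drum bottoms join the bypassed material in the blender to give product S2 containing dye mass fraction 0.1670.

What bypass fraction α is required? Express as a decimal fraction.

0.228

All 1890×0.090 = 170.1 kg/h of dye reaches S2, so S2 = 170.1/0.167 = 1018.6 kg/h and vapour = 871.44 kg/h.
The evaporator receives (1−α)·1890 of feed at 0.910 water and removes 0.656 of that water:
0.656×0.910×(1−α)×1890 = 871.44
(1−α) = 871.44/1128.3 = 0.7724;  α = 0.2276.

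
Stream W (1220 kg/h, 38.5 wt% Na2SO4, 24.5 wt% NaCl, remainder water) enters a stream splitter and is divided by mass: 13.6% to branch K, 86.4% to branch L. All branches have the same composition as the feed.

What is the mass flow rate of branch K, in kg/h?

Branch K flow = 0.136×1220 = 165.92 kg/h.

165.9 kg/h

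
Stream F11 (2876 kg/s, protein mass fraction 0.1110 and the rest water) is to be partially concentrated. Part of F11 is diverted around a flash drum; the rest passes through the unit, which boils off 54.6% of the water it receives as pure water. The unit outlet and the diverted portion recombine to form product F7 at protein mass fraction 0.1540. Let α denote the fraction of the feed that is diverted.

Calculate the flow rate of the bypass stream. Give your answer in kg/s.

1222 kg/s

All 2876×0.111 = 319.24 kg/s of protein reaches F7, so F7 = 319.24/0.154 = 2073 kg/s and vapour = 803.04 kg/s.
The evaporator receives (1−α)·2876 of feed at 0.889 water and removes 0.546 of that water:
0.546×0.889×(1−α)×2876 = 803.04
(1−α) = 803.04/1396 = 0.5752;  α = 0.4248.
Bypass flow = 0.4248×2876 = 1221.6 kg/s.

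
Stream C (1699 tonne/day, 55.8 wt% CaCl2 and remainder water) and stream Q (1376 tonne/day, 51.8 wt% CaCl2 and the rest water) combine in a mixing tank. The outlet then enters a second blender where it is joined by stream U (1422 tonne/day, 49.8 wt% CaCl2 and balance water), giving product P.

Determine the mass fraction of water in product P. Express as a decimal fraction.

Overall, product flow = 4497 tonne/day.
water in = 1699×0.442 + 1376×0.482 + 1422×0.502 = 2128 tonne/day.
water fraction in P = 0.4732.

0.4732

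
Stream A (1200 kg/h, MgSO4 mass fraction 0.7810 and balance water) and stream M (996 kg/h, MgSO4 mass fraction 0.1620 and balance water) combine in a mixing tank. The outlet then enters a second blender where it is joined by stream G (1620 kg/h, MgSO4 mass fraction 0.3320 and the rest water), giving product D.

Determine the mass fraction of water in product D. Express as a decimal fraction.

Overall, product flow = 3816 kg/h.
water in = 1200×0.219 + 996×0.838 + 1620×0.668 = 2179.6 kg/h.
water fraction in D = 0.5712.

0.5712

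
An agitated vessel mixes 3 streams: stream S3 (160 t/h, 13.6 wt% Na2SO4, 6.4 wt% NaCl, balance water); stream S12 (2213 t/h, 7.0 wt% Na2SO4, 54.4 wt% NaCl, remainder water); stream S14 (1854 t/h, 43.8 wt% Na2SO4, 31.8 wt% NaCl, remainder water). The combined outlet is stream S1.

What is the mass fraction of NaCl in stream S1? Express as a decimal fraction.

0.4267

Total flow out = 160 + 2213 + 1854 = 4227 t/h.
NaCl in = 160×0.064 + 2213×0.544 + 1854×0.318 = 1803.7 t/h.
NaCl mass fraction in S1 = 1803.7/4227 = 0.4267.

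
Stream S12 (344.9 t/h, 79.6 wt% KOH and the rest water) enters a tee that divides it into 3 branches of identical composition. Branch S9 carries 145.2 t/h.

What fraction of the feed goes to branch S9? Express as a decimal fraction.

0.421

Fraction to S9 = 145.2/344.9 = 0.4210.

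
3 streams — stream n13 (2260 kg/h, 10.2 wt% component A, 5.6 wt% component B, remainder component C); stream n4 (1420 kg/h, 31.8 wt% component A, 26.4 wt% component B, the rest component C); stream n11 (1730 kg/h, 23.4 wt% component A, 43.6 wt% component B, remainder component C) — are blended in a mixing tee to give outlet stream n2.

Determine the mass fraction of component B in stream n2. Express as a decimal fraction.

Total flow out = 2260 + 1420 + 1730 = 5410 kg/h.
component B in = 2260×0.056 + 1420×0.264 + 1730×0.436 = 1255.7 kg/h.
component B mass fraction in n2 = 1255.7/5410 = 0.2321.

0.2321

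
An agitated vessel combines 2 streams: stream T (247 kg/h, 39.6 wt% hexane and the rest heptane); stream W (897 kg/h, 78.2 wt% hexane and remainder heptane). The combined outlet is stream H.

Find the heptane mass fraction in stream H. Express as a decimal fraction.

Total flow out = 247 + 897 = 1144 kg/h.
heptane in = 247×0.604 + 897×0.218 = 344.73 kg/h.
heptane mass fraction in H = 344.73/1144 = 0.301.

0.301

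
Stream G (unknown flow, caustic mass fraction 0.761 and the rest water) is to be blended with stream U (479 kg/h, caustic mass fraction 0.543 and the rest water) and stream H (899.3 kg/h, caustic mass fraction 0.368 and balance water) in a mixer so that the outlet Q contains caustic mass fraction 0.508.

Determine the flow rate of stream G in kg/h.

431.4 kg/h

Let G be the unknown flow. Total out = 1378.3 + G.
caustic balance: 591.04 + 0.761·G = 0.508·(1378.3 + G)
(0.761 − 0.508)·G = 0.508×1378.3 − 591.04 = 109.14
G = 109.14 / 0.253 = 431.37 kg/h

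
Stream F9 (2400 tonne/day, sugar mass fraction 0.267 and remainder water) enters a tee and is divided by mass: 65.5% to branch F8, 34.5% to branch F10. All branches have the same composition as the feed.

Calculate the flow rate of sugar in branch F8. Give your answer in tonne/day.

Branch F8 total = 0.655×2400 = 1572 tonne/day.
sugar in F8 = 0.267×1572 = 419.72 tonne/day.

419.7 tonne/day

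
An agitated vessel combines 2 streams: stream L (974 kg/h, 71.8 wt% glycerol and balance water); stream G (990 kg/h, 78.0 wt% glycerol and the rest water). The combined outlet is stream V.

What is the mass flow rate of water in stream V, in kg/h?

water out = water in = 974×0.282 + 990×0.220 = 492.47 kg/h.

492.5 kg/h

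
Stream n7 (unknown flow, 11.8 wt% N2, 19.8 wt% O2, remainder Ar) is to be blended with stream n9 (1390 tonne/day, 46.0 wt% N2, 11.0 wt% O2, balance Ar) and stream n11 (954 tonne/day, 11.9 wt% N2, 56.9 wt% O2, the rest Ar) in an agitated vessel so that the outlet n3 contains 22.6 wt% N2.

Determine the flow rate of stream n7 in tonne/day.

2066 tonne/day

Let n7 be the unknown flow. Total out = 2344 + n7.
N2 balance: 752.93 + 0.118·n7 = 0.226·(2344 + n7)
(0.118 − 0.226)·n7 = 0.226×2344 − 752.93 = -223.18
n7 = -223.18 / -0.108 = 2066.5 tonne/day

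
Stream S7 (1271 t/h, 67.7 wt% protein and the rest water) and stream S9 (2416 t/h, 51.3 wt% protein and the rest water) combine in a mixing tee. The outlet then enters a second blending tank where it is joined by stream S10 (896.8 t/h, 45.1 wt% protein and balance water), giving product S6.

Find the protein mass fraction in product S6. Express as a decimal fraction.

Overall, product flow = 4583.8 t/h.
protein in = 1271×0.677 + 2416×0.513 + 896.8×0.451 = 2504.3 t/h.
protein fraction in S6 = 0.546.

0.546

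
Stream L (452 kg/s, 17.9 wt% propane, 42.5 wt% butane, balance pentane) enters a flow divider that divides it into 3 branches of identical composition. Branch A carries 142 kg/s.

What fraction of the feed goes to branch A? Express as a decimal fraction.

0.314

Fraction to A = 142/452 = 0.3142.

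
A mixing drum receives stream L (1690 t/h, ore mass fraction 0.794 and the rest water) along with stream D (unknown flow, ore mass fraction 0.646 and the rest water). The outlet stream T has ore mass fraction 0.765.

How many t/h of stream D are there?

411.8 t/h

Let D be the unknown flow. Total out = 1690 + D.
ore balance: 1341.9 + 0.646·D = 0.765·(1690 + D)
(0.646 − 0.765)·D = 0.765×1690 − 1341.9 = -49.01
D = -49.01 / -0.119 = 411.85 t/h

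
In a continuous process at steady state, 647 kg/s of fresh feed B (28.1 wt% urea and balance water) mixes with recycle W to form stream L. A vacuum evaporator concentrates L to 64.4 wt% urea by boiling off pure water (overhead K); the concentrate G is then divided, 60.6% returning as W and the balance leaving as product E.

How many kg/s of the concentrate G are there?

Overall urea balance (none leaves overhead): urea in fresh feed = urea in product, i.e. 647×0.281 = (1−0.606)·G·0.644.
G = 181.81/(0.644×0.394) = 716.52 kg/s.

716.5 kg/s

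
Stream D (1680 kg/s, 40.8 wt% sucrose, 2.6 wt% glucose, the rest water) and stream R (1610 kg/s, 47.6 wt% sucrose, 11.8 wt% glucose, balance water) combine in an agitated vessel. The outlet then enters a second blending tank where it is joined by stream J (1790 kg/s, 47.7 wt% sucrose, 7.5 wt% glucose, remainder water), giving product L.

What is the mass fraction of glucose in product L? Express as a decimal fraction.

Overall, product flow = 5080 kg/s.
glucose in = 1680×0.026 + 1610×0.118 + 1790×0.075 = 367.91 kg/s.
glucose fraction in L = 0.072.

0.072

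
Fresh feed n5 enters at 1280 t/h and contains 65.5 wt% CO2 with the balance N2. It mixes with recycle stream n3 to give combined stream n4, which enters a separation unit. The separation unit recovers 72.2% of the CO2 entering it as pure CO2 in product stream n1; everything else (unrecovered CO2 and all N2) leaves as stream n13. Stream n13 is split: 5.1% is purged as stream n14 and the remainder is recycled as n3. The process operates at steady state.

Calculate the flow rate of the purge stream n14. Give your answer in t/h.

N2 enters only via n5 and leaves only via the purge: 1280×0.345 = 0.051×(N2 in n13), and the separation unit passes all N2, so N2 in n4 = N2 in n13 = 8658.8 t/h.
CO2 in n4: m_A = 1280×0.655 + (1−0.051)·(1−0.722)·m_A, so m_A = 838.4/0.7362 = 1138.9 t/h.
n13 = (1−0.722)×1138.9 + 8658.8 = 8975.4 t/h.
Purge n14 = 0.051×8975.4 = 457.75 t/h.

457.7 t/h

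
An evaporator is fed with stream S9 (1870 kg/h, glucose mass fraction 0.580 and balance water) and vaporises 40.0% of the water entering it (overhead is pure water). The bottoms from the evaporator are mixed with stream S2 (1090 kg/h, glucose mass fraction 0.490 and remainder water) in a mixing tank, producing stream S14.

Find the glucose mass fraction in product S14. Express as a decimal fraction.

Vapour removed = 0.400×0.420×1870 = 314.16 kg/h; concentrate = 1555.8 kg/h.
glucose reaching the mixer = 1084.6 (from concentrate) + 1090×0.490 = 1618.7 kg/h.
Product flow = 1555.8 + 1090 = 2645.8 kg/h; glucose fraction = 0.612.

0.612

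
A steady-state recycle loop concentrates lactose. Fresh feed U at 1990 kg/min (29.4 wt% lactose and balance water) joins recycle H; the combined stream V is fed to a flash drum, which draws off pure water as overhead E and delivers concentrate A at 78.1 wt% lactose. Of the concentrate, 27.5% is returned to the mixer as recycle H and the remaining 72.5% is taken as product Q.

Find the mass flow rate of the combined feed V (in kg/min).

2274 kg/min

Overall lactose balance (none leaves overhead): lactose in fresh feed = lactose in product, i.e. 1990×0.294 = (1−0.275)·A·0.781.
A = 585.06/(0.781×0.725) = 1033.3 kg/min.
Recycle H = 0.275×1033.3 = 284.15 kg/min.
Combined feed V = 1990 + 284.15 = 2274.1 kg/min.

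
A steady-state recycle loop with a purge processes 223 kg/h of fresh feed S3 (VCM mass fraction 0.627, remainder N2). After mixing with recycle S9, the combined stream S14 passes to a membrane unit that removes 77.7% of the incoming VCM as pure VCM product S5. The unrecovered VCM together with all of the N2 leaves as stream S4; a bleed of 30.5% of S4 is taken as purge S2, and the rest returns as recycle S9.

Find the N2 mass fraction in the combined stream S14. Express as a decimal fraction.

N2 enters only via S3 and leaves only via the purge: 223×0.373 = 0.305×(N2 in S4), and the membrane unit passes all N2, so N2 in S14 = N2 in S4 = 272.72 kg/h.
VCM in S14: m_A = 223×0.627 + (1−0.305)·(1−0.777)·m_A, so m_A = 139.82/0.8450 = 165.47 kg/h.
S14 = 165.47 + 272.72 = 438.18 kg/h.
N2 fraction in S14 = 272.72/438.18 = 0.622.

0.622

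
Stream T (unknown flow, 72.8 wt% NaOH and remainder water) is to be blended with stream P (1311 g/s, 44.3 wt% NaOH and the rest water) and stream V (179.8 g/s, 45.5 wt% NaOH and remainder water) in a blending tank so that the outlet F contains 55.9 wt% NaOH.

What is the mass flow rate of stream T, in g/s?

1011 g/s

Let T be the unknown flow. Total out = 1490.8 + T.
NaOH balance: 662.58 + 0.728·T = 0.559·(1490.8 + T)
(0.728 − 0.559)·T = 0.559×1490.8 − 662.58 = 170.78
T = 170.78 / 0.169 = 1010.5 g/s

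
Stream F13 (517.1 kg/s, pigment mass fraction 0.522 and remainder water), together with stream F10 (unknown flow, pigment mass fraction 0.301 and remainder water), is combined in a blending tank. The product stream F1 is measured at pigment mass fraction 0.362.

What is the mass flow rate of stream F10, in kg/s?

Let F10 be the unknown flow. Total out = 517.1 + F10.
pigment balance: 269.93 + 0.301·F10 = 0.362·(517.1 + F10)
(0.301 − 0.362)·F10 = 0.362×517.1 − 269.93 = -82.736
F10 = -82.736 / -0.061 = 1356.3 kg/s

1356 kg/s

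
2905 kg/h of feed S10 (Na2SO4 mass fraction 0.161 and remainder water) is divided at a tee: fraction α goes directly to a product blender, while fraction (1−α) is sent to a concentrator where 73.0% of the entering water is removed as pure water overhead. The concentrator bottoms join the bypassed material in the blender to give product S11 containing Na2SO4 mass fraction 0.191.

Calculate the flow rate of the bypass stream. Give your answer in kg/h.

All 2905×0.161 = 467.7 kg/h of Na2SO4 reaches S11, so S11 = 467.7/0.191 = 2448.7 kg/h and vapour = 456.28 kg/h.
The evaporator receives (1−α)·2905 of feed at 0.839 water and removes 0.730 of that water:
0.730×0.839×(1−α)×2905 = 456.28
(1−α) = 456.28/1779.2 = 0.2565;  α = 0.7435.
Bypass flow = 0.7435×2905 = 2160 kg/h.

2160 kg/h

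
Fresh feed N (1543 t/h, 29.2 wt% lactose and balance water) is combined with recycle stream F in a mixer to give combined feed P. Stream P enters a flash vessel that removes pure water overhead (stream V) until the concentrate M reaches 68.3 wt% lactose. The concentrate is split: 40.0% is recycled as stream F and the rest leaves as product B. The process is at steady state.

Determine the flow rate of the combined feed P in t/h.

Overall lactose balance (none leaves overhead): lactose in fresh feed = lactose in product, i.e. 1543×0.292 = (1−0.400)·M·0.683.
M = 450.56/(0.683×0.600) = 1099.5 t/h.
Recycle F = 0.400×1099.5 = 439.78 t/h.
Combined feed P = 1543 + 439.78 = 1982.8 t/h.

1983 t/h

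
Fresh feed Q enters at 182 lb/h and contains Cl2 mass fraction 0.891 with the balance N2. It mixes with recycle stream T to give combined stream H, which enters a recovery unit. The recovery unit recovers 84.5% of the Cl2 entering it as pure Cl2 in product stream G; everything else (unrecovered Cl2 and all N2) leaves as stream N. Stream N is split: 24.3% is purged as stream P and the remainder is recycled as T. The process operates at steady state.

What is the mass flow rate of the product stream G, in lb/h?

Cl2 in H: m_A = 182×0.891 + (1−0.243)·(1−0.845)·m_A, so m_A = 162.16/0.8827 = 183.72 lb/h.
Product G = 0.845×183.72 = 155.24 lb/h.

155.2 lb/h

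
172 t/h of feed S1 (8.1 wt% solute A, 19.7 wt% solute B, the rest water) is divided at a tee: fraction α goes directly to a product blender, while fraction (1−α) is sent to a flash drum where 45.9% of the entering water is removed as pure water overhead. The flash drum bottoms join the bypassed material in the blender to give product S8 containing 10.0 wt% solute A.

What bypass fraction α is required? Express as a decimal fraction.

0.427

All 172×0.081 = 13.932 t/h of solute A reaches S8, so S8 = 13.932/0.100 = 139.32 t/h and vapour = 32.68 t/h.
The evaporator receives (1−α)·172 of feed at 0.722 water and removes 0.459 of that water:
0.459×0.722×(1−α)×172 = 32.68
(1−α) = 32.68/57 = 0.5733;  α = 0.4267.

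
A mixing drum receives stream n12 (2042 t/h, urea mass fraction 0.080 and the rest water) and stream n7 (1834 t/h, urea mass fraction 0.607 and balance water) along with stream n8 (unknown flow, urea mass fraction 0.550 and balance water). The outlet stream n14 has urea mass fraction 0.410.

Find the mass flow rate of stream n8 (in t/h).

2233 t/h

Let n8 be the unknown flow. Total out = 3876 + n8.
urea balance: 1276.6 + 0.550·n8 = 0.410·(3876 + n8)
(0.550 − 0.410)·n8 = 0.410×3876 − 1276.6 = 312.56
n8 = 312.56 / 0.140 = 2232.6 t/h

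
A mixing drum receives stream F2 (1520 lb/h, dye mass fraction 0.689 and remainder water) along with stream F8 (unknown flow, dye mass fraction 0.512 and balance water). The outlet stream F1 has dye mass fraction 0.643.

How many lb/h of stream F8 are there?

533.7 lb/h

Let F8 be the unknown flow. Total out = 1520 + F8.
dye balance: 1047.3 + 0.512·F8 = 0.643·(1520 + F8)
(0.512 − 0.643)·F8 = 0.643×1520 − 1047.3 = -69.92
F8 = -69.92 / -0.131 = 533.74 lb/h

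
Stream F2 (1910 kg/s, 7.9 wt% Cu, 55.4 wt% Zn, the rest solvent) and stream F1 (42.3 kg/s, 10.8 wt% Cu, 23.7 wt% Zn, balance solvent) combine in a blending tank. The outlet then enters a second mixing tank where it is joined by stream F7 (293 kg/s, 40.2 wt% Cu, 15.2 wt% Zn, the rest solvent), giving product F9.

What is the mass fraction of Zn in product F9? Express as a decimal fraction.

Overall, product flow = 2245.3 kg/s.
Zn in = 1910×0.554 + 42.3×0.237 + 293×0.152 = 1112.7 kg/s.
Zn fraction in F9 = 0.4956.

0.4956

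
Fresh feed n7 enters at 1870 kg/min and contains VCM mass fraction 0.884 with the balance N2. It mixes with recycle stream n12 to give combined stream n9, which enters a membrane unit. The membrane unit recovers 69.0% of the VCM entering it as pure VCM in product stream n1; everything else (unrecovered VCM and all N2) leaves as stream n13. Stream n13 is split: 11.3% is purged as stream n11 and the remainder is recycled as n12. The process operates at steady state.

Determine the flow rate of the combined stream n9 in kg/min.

N2 enters only via n7 and leaves only via the purge: 1870×0.116 = 0.113×(N2 in n13), and the membrane unit passes all N2, so N2 in n9 = N2 in n13 = 1919.6 kg/min.
VCM in n9: m_A = 1870×0.884 + (1−0.113)·(1−0.690)·m_A, so m_A = 1653.1/0.7250 = 2280 kg/min.
n9 = 2280 + 1919.6 = 4199.7 kg/min.

4200 kg/min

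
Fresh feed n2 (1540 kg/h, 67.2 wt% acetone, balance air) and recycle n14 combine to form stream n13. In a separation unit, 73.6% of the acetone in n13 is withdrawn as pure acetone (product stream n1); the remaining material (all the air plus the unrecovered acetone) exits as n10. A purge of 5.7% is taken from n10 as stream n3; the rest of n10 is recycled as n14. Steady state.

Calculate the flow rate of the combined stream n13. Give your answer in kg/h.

air enters only via n2 and leaves only via the purge: 1540×0.328 = 0.057×(air in n10), and the separation unit passes all air, so air in n13 = air in n10 = 8861.8 kg/h.
acetone in n13: m_A = 1540×0.672 + (1−0.057)·(1−0.736)·m_A, so m_A = 1034.9/0.7510 = 1377.9 kg/h.
n13 = 1377.9 + 8861.8 = 10240 kg/h.

10240 kg/h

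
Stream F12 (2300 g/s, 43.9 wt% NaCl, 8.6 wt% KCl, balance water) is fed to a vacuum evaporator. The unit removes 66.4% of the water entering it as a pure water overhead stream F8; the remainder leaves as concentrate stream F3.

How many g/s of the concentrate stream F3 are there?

1575 g/s

water entering = 2300×0.475 = 1092.5 g/s; overhead removed = 0.664×1092.5 = 725.42 g/s.
Concentrate = 2300 − 725.42 = 1574.6 g/s.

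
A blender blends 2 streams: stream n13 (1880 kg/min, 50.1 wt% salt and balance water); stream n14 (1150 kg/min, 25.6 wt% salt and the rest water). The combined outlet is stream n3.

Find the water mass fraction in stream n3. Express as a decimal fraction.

0.592

Total flow out = 1880 + 1150 = 3030 kg/min.
water in = 1880×0.499 + 1150×0.744 = 1793.7 kg/min.
water mass fraction in n3 = 1793.7/3030 = 0.592.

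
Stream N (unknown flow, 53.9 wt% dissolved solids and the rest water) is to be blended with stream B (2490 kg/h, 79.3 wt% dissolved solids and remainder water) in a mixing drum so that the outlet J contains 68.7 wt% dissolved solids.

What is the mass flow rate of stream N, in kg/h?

Let N be the unknown flow. Total out = 2490 + N.
dissolved solids balance: 1974.6 + 0.539·N = 0.687·(2490 + N)
(0.539 − 0.687)·N = 0.687×2490 − 1974.6 = -263.94
N = -263.94 / -0.148 = 1783.4 kg/h

1783 kg/h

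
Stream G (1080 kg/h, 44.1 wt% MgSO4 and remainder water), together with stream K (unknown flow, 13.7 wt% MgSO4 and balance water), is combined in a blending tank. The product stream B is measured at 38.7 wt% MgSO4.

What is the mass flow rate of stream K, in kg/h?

Let K be the unknown flow. Total out = 1080 + K.
MgSO4 balance: 476.28 + 0.137·K = 0.387·(1080 + K)
(0.137 − 0.387)·K = 0.387×1080 − 476.28 = -58.32
K = -58.32 / -0.250 = 233.28 kg/h

233.3 kg/h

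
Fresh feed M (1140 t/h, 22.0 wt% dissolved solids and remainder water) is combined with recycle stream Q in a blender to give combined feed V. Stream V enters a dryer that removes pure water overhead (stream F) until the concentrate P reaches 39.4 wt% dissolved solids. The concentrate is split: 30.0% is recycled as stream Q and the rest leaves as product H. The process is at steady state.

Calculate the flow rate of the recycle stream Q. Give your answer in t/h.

272.8 t/h

Overall dissolved solids balance (none leaves overhead): dissolved solids in fresh feed = dissolved solids in product, i.e. 1140×0.220 = (1−0.300)·P·0.394.
P = 250.8/(0.394×0.700) = 909.35 t/h.
Recycle Q = 0.300×909.35 = 272.81 t/h.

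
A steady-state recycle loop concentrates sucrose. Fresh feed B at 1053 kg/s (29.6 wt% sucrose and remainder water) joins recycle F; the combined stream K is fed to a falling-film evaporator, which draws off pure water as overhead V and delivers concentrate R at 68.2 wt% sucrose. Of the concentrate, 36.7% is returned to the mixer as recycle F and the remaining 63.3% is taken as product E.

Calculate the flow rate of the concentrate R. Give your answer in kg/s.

722 kg/s

Overall sucrose balance (none leaves overhead): sucrose in fresh feed = sucrose in product, i.e. 1053×0.296 = (1−0.367)·R·0.682.
R = 311.69/(0.682×0.633) = 721.99 kg/s.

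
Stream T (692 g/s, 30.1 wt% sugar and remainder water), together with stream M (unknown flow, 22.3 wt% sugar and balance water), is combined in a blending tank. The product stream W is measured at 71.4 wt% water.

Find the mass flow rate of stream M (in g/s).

Let M be the unknown flow. Total out = 692 + M.
water balance: 483.71 + 0.777·M = 0.714·(692 + M)
(0.777 − 0.714)·M = 0.714×692 − 483.71 = 10.38
M = 10.38 / 0.063 = 164.76 g/s

164.8 g/s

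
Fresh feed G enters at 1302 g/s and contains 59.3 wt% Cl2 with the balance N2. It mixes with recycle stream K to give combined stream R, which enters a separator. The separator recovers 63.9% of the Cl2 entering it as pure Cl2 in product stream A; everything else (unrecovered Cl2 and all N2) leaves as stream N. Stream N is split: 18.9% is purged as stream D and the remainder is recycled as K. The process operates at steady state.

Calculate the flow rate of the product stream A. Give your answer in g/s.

697.6 g/s

Cl2 in R: m_A = 1302×0.593 + (1−0.189)·(1−0.639)·m_A, so m_A = 772.09/0.7072 = 1091.7 g/s.
Product A = 0.639×1091.7 = 697.6 g/s.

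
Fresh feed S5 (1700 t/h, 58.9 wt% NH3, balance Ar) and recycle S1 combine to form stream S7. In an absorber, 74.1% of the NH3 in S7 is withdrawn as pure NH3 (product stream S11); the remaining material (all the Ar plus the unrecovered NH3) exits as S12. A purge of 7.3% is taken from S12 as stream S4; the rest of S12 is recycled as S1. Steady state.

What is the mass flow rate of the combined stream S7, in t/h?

10890 t/h

Ar enters only via S5 and leaves only via the purge: 1700×0.411 = 0.073×(Ar in S12), and the absorber passes all Ar, so Ar in S7 = Ar in S12 = 9571.2 t/h.
NH3 in S7: m_A = 1700×0.589 + (1−0.073)·(1−0.741)·m_A, so m_A = 1001.3/0.7599 = 1317.7 t/h.
S7 = 1317.7 + 9571.2 = 10889 t/h.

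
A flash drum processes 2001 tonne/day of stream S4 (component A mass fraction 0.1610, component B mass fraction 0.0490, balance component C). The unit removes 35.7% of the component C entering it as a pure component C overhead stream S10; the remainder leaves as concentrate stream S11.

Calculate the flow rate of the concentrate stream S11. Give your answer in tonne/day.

component C entering = 2001×0.790 = 1580.8 tonne/day; overhead removed = 0.357×1580.8 = 564.34 tonne/day.
Concentrate = 2001 − 564.34 = 1436.7 tonne/day.

1437 tonne/day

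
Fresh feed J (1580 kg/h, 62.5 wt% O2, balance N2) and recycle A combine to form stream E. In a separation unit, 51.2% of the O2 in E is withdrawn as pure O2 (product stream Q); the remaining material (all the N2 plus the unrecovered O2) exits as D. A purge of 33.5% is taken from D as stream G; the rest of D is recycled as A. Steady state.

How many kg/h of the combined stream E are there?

3231 kg/h

N2 enters only via J and leaves only via the purge: 1580×0.375 = 0.335×(N2 in D), and the separation unit passes all N2, so N2 in E = N2 in D = 1768.7 kg/h.
O2 in E: m_A = 1580×0.625 + (1−0.335)·(1−0.512)·m_A, so m_A = 987.5/0.6755 = 1461.9 kg/h.
E = 1461.9 + 1768.7 = 3230.6 kg/h.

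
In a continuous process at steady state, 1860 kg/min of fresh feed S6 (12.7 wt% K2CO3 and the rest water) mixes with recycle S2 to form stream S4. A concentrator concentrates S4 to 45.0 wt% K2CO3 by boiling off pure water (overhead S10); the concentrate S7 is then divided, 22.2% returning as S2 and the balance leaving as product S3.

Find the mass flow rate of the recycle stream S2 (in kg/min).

Overall K2CO3 balance (none leaves overhead): K2CO3 in fresh feed = K2CO3 in product, i.e. 1860×0.127 = (1−0.222)·S7·0.450.
S7 = 236.22/(0.450×0.778) = 674.72 kg/min.
Recycle S2 = 0.222×674.72 = 149.79 kg/min.

149.8 kg/min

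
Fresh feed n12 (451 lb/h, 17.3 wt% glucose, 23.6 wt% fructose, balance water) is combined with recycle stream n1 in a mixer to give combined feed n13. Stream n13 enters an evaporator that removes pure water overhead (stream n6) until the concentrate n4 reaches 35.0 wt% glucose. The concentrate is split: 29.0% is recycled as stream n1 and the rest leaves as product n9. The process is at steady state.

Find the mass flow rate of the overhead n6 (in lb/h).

228.1 lb/h

Overall glucose balance (none leaves overhead): glucose in fresh feed = glucose in product, i.e. 451×0.173 = (1−0.290)·n4·0.350.
n4 = 78.023/(0.350×0.710) = 313.98 lb/h.
Recycle n1 = 0.290×313.98 = 91.053 lb/h.
Combined feed n13 = 451 + 91.053 = 542.05 lb/h.
Overhead n6 = n13 − n4 = 542.05 − 313.98 = 228.08 lb/h.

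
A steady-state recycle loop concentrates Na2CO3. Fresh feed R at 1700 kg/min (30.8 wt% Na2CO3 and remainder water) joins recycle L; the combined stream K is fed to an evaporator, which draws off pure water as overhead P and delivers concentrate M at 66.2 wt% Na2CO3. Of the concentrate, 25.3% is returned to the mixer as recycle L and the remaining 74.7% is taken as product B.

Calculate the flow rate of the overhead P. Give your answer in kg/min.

Overall Na2CO3 balance (none leaves overhead): Na2CO3 in fresh feed = Na2CO3 in product, i.e. 1700×0.308 = (1−0.253)·M·0.662.
M = 523.6/(0.662×0.747) = 1058.8 kg/min.
Recycle L = 0.253×1058.8 = 267.88 kg/min.
Combined feed K = 1700 + 267.88 = 1967.9 kg/min.
Overhead P = K − M = 1967.9 − 1058.8 = 909.06 kg/min.

909.1 kg/min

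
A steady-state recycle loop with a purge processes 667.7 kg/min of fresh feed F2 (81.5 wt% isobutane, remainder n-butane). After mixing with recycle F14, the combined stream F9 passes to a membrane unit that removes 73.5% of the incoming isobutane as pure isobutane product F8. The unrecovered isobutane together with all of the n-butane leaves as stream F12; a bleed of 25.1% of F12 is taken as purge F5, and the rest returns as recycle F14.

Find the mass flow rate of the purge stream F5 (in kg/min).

168.7 kg/min

n-butane enters only via F2 and leaves only via the purge: 667.7×0.185 = 0.251×(n-butane in F12), and the membrane unit passes all n-butane, so n-butane in F9 = n-butane in F12 = 492.13 kg/min.
isobutane in F9: m_A = 667.7×0.815 + (1−0.251)·(1−0.735)·m_A, so m_A = 544.18/0.8015 = 678.93 kg/min.
F12 = (1−0.735)×678.93 + 492.13 = 672.05 kg/min.
Purge F5 = 0.251×672.05 = 168.68 kg/min.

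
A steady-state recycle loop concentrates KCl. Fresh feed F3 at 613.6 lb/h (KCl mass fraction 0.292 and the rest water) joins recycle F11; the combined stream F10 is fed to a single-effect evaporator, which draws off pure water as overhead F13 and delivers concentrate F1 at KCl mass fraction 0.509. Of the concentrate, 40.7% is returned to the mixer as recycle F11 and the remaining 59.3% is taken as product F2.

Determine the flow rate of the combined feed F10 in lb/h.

Overall KCl balance (none leaves overhead): KCl in fresh feed = KCl in product, i.e. 613.6×0.292 = (1−0.407)·F1·0.509.
F1 = 179.17/(0.509×0.593) = 593.6 lb/h.
Recycle F11 = 0.407×593.6 = 241.6 lb/h.
Combined feed F10 = 613.6 + 241.6 = 855.2 lb/h.

855.2 lb/h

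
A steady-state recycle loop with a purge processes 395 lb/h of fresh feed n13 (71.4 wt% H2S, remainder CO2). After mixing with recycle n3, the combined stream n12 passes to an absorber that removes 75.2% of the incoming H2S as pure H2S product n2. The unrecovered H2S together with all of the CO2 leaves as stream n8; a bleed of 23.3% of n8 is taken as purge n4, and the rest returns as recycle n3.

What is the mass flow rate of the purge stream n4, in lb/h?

133.1 lb/h

CO2 enters only via n13 and leaves only via the purge: 395×0.286 = 0.233×(CO2 in n8), and the absorber passes all CO2, so CO2 in n12 = CO2 in n8 = 484.85 lb/h.
H2S in n12: m_A = 395×0.714 + (1−0.233)·(1−0.752)·m_A, so m_A = 282.03/0.8098 = 348.28 lb/h.
n8 = (1−0.752)×348.28 + 484.85 = 571.22 lb/h.
Purge n4 = 0.233×571.22 = 133.09 lb/h.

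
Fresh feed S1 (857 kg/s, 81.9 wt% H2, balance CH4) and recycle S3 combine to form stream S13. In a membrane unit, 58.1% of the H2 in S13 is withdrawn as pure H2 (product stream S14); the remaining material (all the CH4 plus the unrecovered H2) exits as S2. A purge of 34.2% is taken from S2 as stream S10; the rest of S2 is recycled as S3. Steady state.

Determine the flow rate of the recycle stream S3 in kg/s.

565.6 kg/s

CH4 enters only via S1 and leaves only via the purge: 857×0.181 = 0.342×(CH4 in S2), and the membrane unit passes all CH4, so CH4 in S13 = CH4 in S2 = 453.56 kg/s.
H2 in S13: m_A = 857×0.819 + (1−0.342)·(1−0.581)·m_A, so m_A = 701.88/0.7243 = 969.05 kg/s.
S2 = (1−0.581)×969.05 + 453.56 = 859.59 kg/s.
Recycle S3 = (1−0.342)×859.59 = 565.61 kg/s.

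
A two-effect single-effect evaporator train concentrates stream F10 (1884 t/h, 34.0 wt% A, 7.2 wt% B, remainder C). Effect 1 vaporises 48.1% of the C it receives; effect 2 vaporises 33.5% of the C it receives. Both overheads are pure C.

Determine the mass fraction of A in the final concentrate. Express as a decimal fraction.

0.553

C in feed = 1884×0.588 = 1107.8 t/h.
After stage 1: C left = (1−0.481)×1107.8 = 574.94; stream total = 1351.2 t/h.
After stage 2: C left = (1−0.335)×574.94 = 382.34; final concentrate = 1158.5 t/h.
A fraction = 640.56/1158.5 = 0.553.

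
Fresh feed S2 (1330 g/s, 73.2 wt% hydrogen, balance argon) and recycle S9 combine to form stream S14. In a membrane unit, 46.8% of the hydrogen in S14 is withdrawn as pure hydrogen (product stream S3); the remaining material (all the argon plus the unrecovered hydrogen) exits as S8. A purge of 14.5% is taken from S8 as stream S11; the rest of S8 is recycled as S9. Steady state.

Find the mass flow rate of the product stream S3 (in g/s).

hydrogen in S14: m_A = 1330×0.732 + (1−0.145)·(1−0.468)·m_A, so m_A = 973.56/0.5451 = 1785.9 g/s.
Product S3 = 0.468×1785.9 = 835.8 g/s.

835.8 g/s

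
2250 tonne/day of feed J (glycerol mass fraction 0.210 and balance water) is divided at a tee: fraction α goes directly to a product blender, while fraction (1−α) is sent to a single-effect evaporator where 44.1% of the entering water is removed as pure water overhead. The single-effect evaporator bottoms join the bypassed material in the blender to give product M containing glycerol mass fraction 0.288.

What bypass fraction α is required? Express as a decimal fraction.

All 2250×0.210 = 472.5 tonne/day of glycerol reaches M, so M = 472.5/0.288 = 1640.6 tonne/day and vapour = 609.37 tonne/day.
The evaporator receives (1−α)·2250 of feed at 0.790 water and removes 0.441 of that water:
0.441×0.790×(1−α)×2250 = 609.37
(1−α) = 609.37/783.88 = 0.7774;  α = 0.2226.

0.223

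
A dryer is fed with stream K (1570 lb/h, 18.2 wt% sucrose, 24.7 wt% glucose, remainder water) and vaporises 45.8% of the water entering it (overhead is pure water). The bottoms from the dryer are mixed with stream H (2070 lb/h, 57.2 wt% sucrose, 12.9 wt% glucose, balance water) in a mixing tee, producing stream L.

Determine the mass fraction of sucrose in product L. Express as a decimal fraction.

Vapour removed = 0.458×0.571×1570 = 410.58 lb/h; concentrate = 1159.4 lb/h.
sucrose reaching the mixer = 285.74 (from concentrate) + 2070×0.572 = 1469.8 lb/h.
Product flow = 1159.4 + 2070 = 3229.4 lb/h; sucrose fraction = 0.455.

0.455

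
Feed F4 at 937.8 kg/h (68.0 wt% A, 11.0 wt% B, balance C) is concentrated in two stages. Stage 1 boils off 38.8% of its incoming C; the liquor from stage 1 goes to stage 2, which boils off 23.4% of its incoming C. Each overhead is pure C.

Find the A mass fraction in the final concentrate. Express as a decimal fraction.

C in feed = 937.8×0.210 = 196.94 kg/h.
After stage 1: C left = (1−0.388)×196.94 = 120.53; stream total = 861.39 kg/h.
After stage 2: C left = (1−0.234)×120.53 = 92.323; final concentrate = 833.18 kg/h.
A fraction = 637.7/833.18 = 0.765.

0.765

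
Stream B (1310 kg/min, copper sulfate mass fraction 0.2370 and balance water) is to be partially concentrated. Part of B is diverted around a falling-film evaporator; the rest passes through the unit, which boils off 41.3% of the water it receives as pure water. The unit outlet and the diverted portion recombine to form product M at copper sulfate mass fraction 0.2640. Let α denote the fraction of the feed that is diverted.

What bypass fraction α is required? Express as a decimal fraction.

0.675

All 1310×0.237 = 310.47 kg/min of copper sulfate reaches M, so M = 310.47/0.264 = 1176 kg/min and vapour = 133.98 kg/min.
The evaporator receives (1−α)·1310 of feed at 0.763 water and removes 0.413 of that water:
0.413×0.763×(1−α)×1310 = 133.98
(1−α) = 133.98/412.81 = 0.3246;  α = 0.6754.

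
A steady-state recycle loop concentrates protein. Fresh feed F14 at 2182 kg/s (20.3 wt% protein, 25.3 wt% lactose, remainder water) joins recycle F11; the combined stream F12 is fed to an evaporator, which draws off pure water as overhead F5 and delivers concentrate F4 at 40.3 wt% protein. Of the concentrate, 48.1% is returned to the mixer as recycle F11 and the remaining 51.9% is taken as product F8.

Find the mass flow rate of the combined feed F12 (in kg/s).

Overall protein balance (none leaves overhead): protein in fresh feed = protein in product, i.e. 2182×0.203 = (1−0.481)·F4·0.403.
F4 = 442.95/(0.403×0.519) = 2117.8 kg/s.
Recycle F11 = 0.481×2117.8 = 1018.6 kg/s.
Combined feed F12 = 2182 + 1018.6 = 3200.6 kg/s.

3201 kg/s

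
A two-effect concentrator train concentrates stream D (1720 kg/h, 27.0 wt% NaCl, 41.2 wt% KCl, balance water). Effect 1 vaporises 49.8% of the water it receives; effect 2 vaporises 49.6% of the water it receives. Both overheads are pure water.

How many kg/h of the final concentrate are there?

1311 kg/h

water in feed = 1720×0.318 = 546.96 kg/h.
After stage 1: water left = (1−0.498)×546.96 = 274.57; stream total = 1447.6 kg/h.
After stage 2: water left = (1−0.496)×274.57 = 138.39; final concentrate = 1311.4 kg/h.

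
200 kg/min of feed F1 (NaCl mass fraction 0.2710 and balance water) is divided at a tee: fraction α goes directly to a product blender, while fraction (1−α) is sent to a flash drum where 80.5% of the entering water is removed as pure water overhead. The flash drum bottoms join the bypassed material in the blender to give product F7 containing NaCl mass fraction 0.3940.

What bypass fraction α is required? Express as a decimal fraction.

All 200×0.271 = 54.2 kg/min of NaCl reaches F7, so F7 = 54.2/0.394 = 137.56 kg/min and vapour = 62.437 kg/min.
The evaporator receives (1−α)·200 of feed at 0.729 water and removes 0.805 of that water:
0.805×0.729×(1−α)×200 = 62.437
(1−α) = 62.437/117.37 = 0.5320;  α = 0.4680.

0.468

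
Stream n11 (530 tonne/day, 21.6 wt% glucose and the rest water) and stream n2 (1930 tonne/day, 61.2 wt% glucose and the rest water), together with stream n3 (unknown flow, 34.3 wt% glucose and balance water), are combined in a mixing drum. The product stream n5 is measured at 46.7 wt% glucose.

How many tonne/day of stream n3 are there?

Let n3 be the unknown flow. Total out = 2460 + n3.
glucose balance: 1295.6 + 0.343·n3 = 0.467·(2460 + n3)
(0.343 − 0.467)·n3 = 0.467×2460 − 1295.6 = -146.82
n3 = -146.82 / -0.124 = 1184 tonne/day

1184 tonne/day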